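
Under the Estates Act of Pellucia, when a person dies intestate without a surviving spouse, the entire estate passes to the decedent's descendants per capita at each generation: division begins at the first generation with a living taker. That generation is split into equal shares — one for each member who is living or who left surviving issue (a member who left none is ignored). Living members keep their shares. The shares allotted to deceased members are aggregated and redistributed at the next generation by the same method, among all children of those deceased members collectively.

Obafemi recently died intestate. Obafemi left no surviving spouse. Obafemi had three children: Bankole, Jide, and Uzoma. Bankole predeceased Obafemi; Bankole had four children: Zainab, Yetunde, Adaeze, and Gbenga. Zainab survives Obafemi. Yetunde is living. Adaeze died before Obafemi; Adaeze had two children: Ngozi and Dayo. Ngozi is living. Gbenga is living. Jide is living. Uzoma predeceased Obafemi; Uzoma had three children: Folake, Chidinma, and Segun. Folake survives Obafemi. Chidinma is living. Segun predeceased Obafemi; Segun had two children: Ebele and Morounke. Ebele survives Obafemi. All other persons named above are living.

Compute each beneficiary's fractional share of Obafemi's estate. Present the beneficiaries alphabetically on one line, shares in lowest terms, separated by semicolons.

Chidinma 2/21; Dayo 1/21; Ebele 1/21; Folake 2/21; Gbenga 2/21; Jide 1/3; Morounke 1/21; Ngozi 1/21; Yetunde 2/21; Zainab 2/21

There is no surviving spouse, so the entire estate passes to Obafemi's descendants per capita at each generation.
At generation 1 (Bankole, Jide, Uzoma) there are 3 shares of (1)/3 = 1/3 each.
Living: Jide — each takes 1/3.
Deceased: Bankole and Uzoma. Their combined 2/3 is pooled and carried to generation 2.
At generation 2 (Zainab, Yetunde, Adaeze, Gbenga, Folake, Chidinma, Segun) there are 7 shares of (2/3)/7 = 2/21 each.
Living: Zainab, Yetunde, Gbenga, Folake, and Chidinma — each takes 2/21.
Deceased: Adaeze and Segun. Their combined 4/21 is pooled and carried to generation 3.
At generation 3 (Ngozi, Dayo, Ebele, Morounke) there are 4 shares of (4/21)/4 = 1/21 each.
Living: Ngozi, Dayo, Ebele, and Morounke — each takes 1/21.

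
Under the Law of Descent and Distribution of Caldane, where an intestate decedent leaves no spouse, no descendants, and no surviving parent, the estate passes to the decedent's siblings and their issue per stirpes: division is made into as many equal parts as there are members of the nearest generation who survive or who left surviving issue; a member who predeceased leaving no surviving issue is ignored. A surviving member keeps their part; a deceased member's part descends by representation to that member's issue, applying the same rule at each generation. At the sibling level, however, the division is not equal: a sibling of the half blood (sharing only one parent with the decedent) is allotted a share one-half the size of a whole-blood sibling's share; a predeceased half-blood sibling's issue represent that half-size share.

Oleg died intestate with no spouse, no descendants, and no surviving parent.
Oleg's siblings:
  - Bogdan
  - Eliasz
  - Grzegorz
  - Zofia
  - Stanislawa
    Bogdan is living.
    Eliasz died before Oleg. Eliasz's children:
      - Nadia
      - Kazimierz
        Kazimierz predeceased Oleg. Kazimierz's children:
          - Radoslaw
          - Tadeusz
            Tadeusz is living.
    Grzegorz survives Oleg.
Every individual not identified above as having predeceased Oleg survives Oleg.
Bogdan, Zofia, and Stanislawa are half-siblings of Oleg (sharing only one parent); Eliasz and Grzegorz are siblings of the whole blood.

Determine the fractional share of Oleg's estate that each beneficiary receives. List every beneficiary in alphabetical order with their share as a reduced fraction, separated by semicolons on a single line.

Bogdan 1/7; Grzegorz 2/7; Nadia 1/7; Radoslaw 1/14; Stanislawa 1/7; Tadeusz 1/14; Zofia 1/7

No spouse, descendants, or parent survives, so the estate passes to Oleg's siblings per stirpes.
Half-blood siblings count for one-half the weight of whole-blood siblings at the initial division.
Dividing 1 in proportion to weights (total weight 7/2): Bogdan (weight 1/2) → 1/7; Eliasz (weight 1) → 2/7; Grzegorz (weight 1) → 2/7; Zofia (weight 1/2) → 1/7; Stanislawa (weight 1/2) → 1/7.
Bogdan is living and takes 1/7.
Eliasz predeceased; the 2/7 allotted to Eliasz's branch passes to Eliasz's issue by representation.
The 2/7 is divided into 2 equal shares of 1/7 among Nadia, Kazimierz.
Nadia is living and takes 1/7.
Kazimierz predeceased; the 1/7 allotted to Kazimierz's branch passes to Kazimierz's issue by representation.
The 1/7 is divided into 2 equal shares of 1/14 among Radoslaw, Tadeusz.
Radoslaw is living and takes 1/14.
Tadeusz is living and takes 1/14.
Grzegorz is living and takes 2/7.
Zofia is living and takes 1/7.
Stanislawa is living and takes 1/7.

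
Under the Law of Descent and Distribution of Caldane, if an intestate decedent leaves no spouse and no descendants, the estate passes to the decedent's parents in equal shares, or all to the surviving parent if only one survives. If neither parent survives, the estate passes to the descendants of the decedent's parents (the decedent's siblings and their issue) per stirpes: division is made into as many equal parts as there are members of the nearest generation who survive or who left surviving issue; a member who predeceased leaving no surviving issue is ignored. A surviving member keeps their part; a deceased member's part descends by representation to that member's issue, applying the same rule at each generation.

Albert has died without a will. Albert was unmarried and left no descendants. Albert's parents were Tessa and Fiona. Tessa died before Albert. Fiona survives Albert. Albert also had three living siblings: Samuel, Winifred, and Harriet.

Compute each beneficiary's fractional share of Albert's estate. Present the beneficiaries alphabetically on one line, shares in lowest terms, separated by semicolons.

Only one parent, Fiona, survives, so Fiona takes the entire estate. The siblings take nothing because a surviving parent has priority.

Fiona 1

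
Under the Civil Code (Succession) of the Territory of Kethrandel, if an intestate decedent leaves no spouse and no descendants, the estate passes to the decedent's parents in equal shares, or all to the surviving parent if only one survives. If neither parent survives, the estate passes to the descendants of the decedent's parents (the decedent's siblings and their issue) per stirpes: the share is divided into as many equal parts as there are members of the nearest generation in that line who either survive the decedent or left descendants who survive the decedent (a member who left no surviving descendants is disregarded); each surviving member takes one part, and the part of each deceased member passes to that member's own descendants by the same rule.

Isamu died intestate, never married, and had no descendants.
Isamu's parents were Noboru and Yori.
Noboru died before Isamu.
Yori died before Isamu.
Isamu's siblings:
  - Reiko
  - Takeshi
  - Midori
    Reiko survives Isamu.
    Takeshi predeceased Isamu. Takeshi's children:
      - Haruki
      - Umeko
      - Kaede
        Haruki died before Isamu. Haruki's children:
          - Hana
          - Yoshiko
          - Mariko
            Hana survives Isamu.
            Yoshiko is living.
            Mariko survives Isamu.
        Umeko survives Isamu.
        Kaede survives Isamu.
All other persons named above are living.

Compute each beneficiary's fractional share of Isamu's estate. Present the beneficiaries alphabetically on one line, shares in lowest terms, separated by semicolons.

Neither parent survives and there are no descendants, so the estate passes to Isamu's siblings and their issue per stirpes.
The estate is divided into 3 equal shares of 1/3 among Reiko, Takeshi, Midori.
Reiko is living and takes 1/3.
Takeshi predeceased; the 1/3 allotted to Takeshi's branch passes to Takeshi's issue by representation.
The 1/3 is divided into 3 equal shares of 1/9 among Haruki, Umeko, Kaede.
Haruki predeceased; the 1/9 allotted to Haruki's branch passes to Haruki's issue by representation.
The 1/9 is divided into 3 equal shares of 1/27 among Hana, Yoshiko, Mariko.
Hana is living and takes 1/27.
Yoshiko is living and takes 1/27.
Mariko is living and takes 1/27.
Umeko is living and takes 1/9.
Kaede is living and takes 1/9.
Midori is living and takes 1/3.

Hana 1/27; Kaede 1/9; Mariko 1/27; Midori 1/3; Reiko 1/3; Umeko 1/9; Yoshiko 1/27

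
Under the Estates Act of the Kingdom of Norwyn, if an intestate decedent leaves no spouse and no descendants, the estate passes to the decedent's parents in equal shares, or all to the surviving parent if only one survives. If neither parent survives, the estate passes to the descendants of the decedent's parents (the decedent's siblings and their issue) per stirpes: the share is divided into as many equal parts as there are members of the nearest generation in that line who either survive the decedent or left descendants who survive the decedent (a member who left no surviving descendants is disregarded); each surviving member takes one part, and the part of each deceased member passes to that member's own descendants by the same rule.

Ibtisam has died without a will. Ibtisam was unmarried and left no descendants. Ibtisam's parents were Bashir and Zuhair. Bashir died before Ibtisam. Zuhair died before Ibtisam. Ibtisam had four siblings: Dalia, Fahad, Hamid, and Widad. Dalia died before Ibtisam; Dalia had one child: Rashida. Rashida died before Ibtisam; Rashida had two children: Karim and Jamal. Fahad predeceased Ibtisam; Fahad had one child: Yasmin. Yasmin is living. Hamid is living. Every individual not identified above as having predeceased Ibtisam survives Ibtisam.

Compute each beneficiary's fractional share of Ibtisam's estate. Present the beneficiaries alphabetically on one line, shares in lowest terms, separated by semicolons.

Hamid 1/4; Jamal 1/8; Karim 1/8; Widad 1/4; Yasmin 1/4

Neither parent survives and there are no descendants, so the estate passes to Ibtisam's siblings and their issue per stirpes.
The estate is divided into 4 equal shares of 1/4 among Dalia, Fahad, Hamid, Widad.
Dalia predeceased; the 1/4 allotted to Dalia's branch passes to Dalia's issue by representation.
Rashida's line is the sole branch at this level, so the full 1/4 passes to Rashida's issue by representation.
The 1/4 is divided into 2 equal shares of 1/8 among Karim, Jamal.
Karim is living and takes 1/8.
Jamal is living and takes 1/8.
Fahad predeceased; the 1/4 allotted to Fahad's branch passes to Fahad's issue by representation.
Yasmin is the sole taker at this level and receives the full 1/4.
Hamid is living and takes 1/4.
Widad is living and takes 1/4.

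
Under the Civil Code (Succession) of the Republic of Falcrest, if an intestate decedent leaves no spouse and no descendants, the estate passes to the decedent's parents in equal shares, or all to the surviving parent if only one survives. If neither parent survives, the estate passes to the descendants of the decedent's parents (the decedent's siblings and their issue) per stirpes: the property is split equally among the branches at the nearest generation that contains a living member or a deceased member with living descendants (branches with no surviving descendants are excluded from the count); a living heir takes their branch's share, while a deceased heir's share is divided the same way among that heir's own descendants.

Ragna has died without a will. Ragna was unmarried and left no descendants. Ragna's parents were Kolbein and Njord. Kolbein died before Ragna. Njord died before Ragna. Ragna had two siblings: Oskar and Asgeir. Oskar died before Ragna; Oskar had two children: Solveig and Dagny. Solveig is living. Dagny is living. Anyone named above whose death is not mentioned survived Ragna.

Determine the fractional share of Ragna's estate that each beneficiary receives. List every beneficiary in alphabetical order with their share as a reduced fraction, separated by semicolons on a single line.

Asgeir 1/2; Dagny 1/4; Solveig 1/4

Neither parent survives and there are no descendants, so the estate passes to Ragna's siblings and their issue per stirpes.
The estate is divided into 2 equal shares of 1/2 among Oskar, Asgeir.
Oskar predeceased; the 1/2 allotted to Oskar's branch passes to Oskar's issue by representation.
The 1/2 is divided into 2 equal shares of 1/4 among Solveig, Dagny.
Solveig is living and takes 1/4.
Dagny is living and takes 1/4.
Asgeir is living and takes 1/2.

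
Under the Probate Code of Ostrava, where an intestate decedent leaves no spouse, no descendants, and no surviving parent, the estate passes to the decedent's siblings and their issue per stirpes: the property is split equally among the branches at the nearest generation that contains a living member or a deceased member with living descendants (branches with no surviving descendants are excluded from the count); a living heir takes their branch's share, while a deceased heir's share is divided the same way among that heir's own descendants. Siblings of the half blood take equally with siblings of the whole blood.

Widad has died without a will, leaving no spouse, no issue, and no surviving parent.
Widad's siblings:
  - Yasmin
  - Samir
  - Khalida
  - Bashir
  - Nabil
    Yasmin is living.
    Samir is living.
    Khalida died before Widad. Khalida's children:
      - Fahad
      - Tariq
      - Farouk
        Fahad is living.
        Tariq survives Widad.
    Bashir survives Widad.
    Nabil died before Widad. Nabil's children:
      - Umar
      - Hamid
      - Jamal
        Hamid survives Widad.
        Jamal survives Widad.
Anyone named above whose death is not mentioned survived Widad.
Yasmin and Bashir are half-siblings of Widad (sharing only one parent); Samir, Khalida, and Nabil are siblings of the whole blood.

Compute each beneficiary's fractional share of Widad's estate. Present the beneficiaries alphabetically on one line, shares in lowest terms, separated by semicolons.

No spouse, descendants, or parent survives, so the estate passes to Widad's siblings per stirpes.
Half-blood and whole-blood siblings take equally under the stated rule.
The estate is divided into 5 equal shares of 1/5 among Yasmin, Samir, Khalida, Bashir, Nabil.
Yasmin is living and takes 1/5.
Samir is living and takes 1/5.
Khalida predeceased; the 1/5 allotted to Khalida's branch passes to Khalida's issue by representation.
The 1/5 is divided into 3 equal shares of 1/15 among Fahad, Tariq, Farouk.
Fahad is living and takes 1/15.
Tariq is living and takes 1/15.
Farouk is living and takes 1/15.
Bashir is living and takes 1/5.
Nabil predeceased; the 1/5 allotted to Nabil's branch passes to Nabil's issue by representation.
The 1/5 is divided into 3 equal shares of 1/15 among Umar, Hamid, Jamal.
Umar is living and takes 1/15.
Hamid is living and takes 1/15.
Jamal is living and takes 1/15.

Bashir 1/5; Fahad 1/15; Farouk 1/15; Hamid 1/15; Jamal 1/15; Samir 1/5; Tariq 1/15; Umar 1/15; Yasmin 1/5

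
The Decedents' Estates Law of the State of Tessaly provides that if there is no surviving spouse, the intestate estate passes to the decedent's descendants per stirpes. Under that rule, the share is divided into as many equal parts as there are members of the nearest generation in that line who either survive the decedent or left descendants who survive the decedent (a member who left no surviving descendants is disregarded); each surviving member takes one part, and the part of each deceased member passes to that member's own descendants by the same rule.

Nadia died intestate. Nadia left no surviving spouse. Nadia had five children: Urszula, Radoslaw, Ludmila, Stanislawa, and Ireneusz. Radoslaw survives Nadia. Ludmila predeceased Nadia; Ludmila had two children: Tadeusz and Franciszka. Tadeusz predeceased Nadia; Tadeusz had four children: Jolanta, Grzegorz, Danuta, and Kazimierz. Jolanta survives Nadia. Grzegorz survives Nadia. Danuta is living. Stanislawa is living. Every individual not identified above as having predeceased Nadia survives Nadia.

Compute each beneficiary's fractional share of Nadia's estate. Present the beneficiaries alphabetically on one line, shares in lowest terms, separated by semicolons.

Danuta 1/40; Franciszka 1/10; Grzegorz 1/40; Ireneusz 1/5; Jolanta 1/40; Kazimierz 1/40; Radoslaw 1/5; Stanislawa 1/5; Urszula 1/5

There is no surviving spouse, so the entire estate passes to Nadia's descendants per stirpes.
The estate is divided into 5 equal shares of 1/5 among Urszula, Radoslaw, Ludmila, Stanislawa, Ireneusz.
Urszula is living and takes 1/5.
Radoslaw is living and takes 1/5.
Ludmila predeceased; the 1/5 allotted to Ludmila's branch passes to Ludmila's issue by representation.
The 1/5 is divided into 2 equal shares of 1/10 among Tadeusz, Franciszka.
Tadeusz predeceased; the 1/10 allotted to Tadeusz's branch passes to Tadeusz's issue by representation.
The 1/10 is divided into 4 equal shares of 1/40 among Jolanta, Grzegorz, Danuta, Kazimierz.
Jolanta is living and takes 1/40.
Grzegorz is living and takes 1/40.
Danuta is living and takes 1/40.
Kazimierz is living and takes 1/40.
Franciszka is living and takes 1/10.
Stanislawa is living and takes 1/5.
Ireneusz is living and takes 1/5.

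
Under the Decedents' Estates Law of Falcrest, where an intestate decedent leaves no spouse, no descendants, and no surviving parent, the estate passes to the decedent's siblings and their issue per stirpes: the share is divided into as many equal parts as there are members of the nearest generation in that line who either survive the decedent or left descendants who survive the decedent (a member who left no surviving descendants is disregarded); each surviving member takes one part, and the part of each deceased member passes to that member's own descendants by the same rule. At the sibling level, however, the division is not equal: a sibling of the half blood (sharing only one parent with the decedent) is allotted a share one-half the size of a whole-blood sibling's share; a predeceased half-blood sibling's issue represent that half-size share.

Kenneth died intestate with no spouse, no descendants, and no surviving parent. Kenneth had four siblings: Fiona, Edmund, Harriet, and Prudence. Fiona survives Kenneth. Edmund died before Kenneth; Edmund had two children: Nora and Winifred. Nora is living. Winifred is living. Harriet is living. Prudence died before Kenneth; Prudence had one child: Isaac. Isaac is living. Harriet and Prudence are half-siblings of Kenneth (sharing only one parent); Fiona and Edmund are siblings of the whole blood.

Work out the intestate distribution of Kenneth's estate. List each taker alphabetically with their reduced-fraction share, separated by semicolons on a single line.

Fiona 1/3; Harriet 1/6; Isaac 1/6; Nora 1/6; Winifred 1/6

No spouse, descendants, or parent survives, so the estate passes to Kenneth's siblings per stirpes.
Half-blood siblings count for one-half the weight of whole-blood siblings at the initial division.
Dividing 1 in proportion to weights (total weight 3): Fiona (weight 1) → 1/3; Edmund (weight 1) → 1/3; Harriet (weight 1/2) → 1/6; Prudence (weight 1/2) → 1/6.
Fiona is living and takes 1/3.
Edmund predeceased; the 1/3 allotted to Edmund's branch passes to Edmund's issue by representation.
The 1/3 is divided into 2 equal shares of 1/6 among Nora, Winifred.
Nora is living and takes 1/6.
Winifred is living and takes 1/6.
Harriet is living and takes 1/6.
Prudence predeceased; the 1/6 allotted to Prudence's branch passes to Prudence's issue by representation.
Isaac is the sole taker at this level and receives the full 1/6.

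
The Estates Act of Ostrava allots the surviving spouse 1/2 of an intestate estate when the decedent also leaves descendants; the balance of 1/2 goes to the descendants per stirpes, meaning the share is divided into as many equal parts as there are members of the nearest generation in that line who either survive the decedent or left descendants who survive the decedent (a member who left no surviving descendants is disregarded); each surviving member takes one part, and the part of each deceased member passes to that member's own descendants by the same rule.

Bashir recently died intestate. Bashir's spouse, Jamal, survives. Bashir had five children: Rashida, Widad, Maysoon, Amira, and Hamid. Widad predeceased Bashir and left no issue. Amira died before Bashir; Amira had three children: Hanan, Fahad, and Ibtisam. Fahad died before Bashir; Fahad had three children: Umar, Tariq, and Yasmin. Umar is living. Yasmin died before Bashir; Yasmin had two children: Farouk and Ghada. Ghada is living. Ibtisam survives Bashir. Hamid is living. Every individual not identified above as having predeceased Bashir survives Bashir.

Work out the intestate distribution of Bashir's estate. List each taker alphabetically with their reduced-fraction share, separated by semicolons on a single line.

Jamal, as surviving spouse, takes 1/2.
The remaining 1/2 passes to Bashir's descendants per stirpes.
Widad left no surviving issue, so that branch lapses and is disregarded.
The 1/2 is divided into 4 equal shares of 1/8 among Rashida, Maysoon, Amira, Hamid.
Rashida is living and takes 1/8.
Maysoon is living and takes 1/8.
Amira predeceased; the 1/8 allotted to Amira's branch passes to Amira's issue by representation.
The 1/8 is divided into 3 equal shares of 1/24 among Hanan, Fahad, Ibtisam.
Hanan is living and takes 1/24.
Fahad predeceased; the 1/24 allotted to Fahad's branch passes to Fahad's issue by representation.
The 1/24 is divided into 3 equal shares of 1/72 among Umar, Tariq, Yasmin.
Umar is living and takes 1/72.
Tariq is living and takes 1/72.
Yasmin predeceased; the 1/72 allotted to Yasmin's branch passes to Yasmin's issue by representation.
The 1/72 is divided into 2 equal shares of 1/144 among Farouk, Ghada.
Farouk is living and takes 1/144.
Ghada is living and takes 1/144.
Ibtisam is living and takes 1/24.
Hamid is living and takes 1/8.

Farouk 1/144; Ghada 1/144; Hamid 1/8; Hanan 1/24; Ibtisam 1/24; Jamal 1/2; Maysoon 1/8; Rashida 1/8; Tariq 1/72; Umar 1/72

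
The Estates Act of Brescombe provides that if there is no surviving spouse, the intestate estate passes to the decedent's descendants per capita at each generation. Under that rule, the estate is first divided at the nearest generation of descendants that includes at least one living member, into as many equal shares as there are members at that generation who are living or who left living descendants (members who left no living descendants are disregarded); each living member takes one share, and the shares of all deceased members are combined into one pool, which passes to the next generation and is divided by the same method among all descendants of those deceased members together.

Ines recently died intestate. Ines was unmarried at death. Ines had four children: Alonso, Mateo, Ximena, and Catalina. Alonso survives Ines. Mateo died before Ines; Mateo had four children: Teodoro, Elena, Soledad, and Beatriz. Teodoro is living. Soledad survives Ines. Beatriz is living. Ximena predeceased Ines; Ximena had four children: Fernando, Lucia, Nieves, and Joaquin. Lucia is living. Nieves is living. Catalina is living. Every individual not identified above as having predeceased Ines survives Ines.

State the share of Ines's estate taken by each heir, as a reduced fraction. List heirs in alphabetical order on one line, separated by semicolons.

There is no surviving spouse, so the entire estate passes to Ines's descendants per capita at each generation.
At generation 1 (Alonso, Mateo, Ximena, Catalina) there are 4 shares of (1)/4 = 1/4 each.
Living: Alonso and Catalina — each takes 1/4.
Deceased: Mateo and Ximena. Their combined 1/2 is pooled and carried to generation 2.
At generation 2 (Teodoro, Elena, Soledad, Beatriz, Fernando, Lucia, Nieves, Joaquin) there are 8 shares of (1/2)/8 = 1/16 each.
Living: Teodoro, Elena, Soledad, Beatriz, Fernando, Lucia, Nieves, and Joaquin — each takes 1/16.

Alonso 1/4; Beatriz 1/16; Catalina 1/4; Elena 1/16; Fernando 1/16; Joaquin 1/16; Lucia 1/16; Nieves 1/16; Soledad 1/16; Teodoro 1/16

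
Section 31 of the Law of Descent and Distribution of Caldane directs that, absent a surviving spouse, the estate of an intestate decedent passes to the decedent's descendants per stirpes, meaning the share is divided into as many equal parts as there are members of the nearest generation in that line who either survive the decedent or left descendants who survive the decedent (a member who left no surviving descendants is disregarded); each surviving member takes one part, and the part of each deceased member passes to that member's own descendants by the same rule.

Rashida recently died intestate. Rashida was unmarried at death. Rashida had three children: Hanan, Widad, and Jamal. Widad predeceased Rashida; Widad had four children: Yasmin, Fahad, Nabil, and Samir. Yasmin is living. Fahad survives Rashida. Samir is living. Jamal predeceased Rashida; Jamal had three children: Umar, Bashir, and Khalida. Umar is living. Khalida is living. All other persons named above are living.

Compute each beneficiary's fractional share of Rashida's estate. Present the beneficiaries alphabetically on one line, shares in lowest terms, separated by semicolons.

Bashir 1/9; Fahad 1/12; Hanan 1/3; Khalida 1/9; Nabil 1/12; Samir 1/12; Umar 1/9; Yasmin 1/12

There is no surviving spouse, so the entire estate passes to Rashida's descendants per stirpes.
The estate is divided into 3 equal shares of 1/3 among Hanan, Widad, Jamal.
Hanan is living and takes 1/3.
Widad predeceased; the 1/3 allotted to Widad's branch passes to Widad's issue by representation.
The 1/3 is divided into 4 equal shares of 1/12 among Yasmin, Fahad, Nabil, Samir.
Yasmin is living and takes 1/12.
Fahad is living and takes 1/12.
Nabil is living and takes 1/12.
Samir is living and takes 1/12.
Jamal predeceased; the 1/3 allotted to Jamal's branch passes to Jamal's issue by representation.
The 1/3 is divided into 3 equal shares of 1/9 among Umar, Bashir, Khalida.
Umar is living and takes 1/9.
Bashir is living and takes 1/9.
Khalida is living and takes 1/9.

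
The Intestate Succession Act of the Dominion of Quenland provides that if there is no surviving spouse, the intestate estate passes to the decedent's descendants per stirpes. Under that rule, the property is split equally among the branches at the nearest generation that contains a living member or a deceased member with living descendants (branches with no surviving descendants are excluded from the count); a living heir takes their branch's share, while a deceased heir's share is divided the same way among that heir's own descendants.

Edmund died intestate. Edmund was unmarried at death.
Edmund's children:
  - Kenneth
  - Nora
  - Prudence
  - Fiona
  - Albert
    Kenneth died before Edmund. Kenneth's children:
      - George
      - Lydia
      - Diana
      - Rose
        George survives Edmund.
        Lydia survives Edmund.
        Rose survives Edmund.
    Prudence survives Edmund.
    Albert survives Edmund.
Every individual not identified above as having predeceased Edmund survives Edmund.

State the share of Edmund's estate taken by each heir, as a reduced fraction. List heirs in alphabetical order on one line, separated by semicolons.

Albert 1/5; Diana 1/20; Fiona 1/5; George 1/20; Lydia 1/20; Nora 1/5; Prudence 1/5; Rose 1/20

There is no surviving spouse, so the entire estate passes to Edmund's descendants per stirpes.
The estate is divided into 5 equal shares of 1/5 among Kenneth, Nora, Prudence, Fiona, Albert.
Kenneth predeceased; the 1/5 allotted to Kenneth's branch passes to Kenneth's issue by representation.
The 1/5 is divided into 4 equal shares of 1/20 among George, Lydia, Diana, Rose.
George is living and takes 1/20.
Lydia is living and takes 1/20.
Diana is living and takes 1/20.
Rose is living and takes 1/20.
Nora is living and takes 1/5.
Prudence is living and takes 1/5.
Fiona is living and takes 1/5.
Albert is living and takes 1/5.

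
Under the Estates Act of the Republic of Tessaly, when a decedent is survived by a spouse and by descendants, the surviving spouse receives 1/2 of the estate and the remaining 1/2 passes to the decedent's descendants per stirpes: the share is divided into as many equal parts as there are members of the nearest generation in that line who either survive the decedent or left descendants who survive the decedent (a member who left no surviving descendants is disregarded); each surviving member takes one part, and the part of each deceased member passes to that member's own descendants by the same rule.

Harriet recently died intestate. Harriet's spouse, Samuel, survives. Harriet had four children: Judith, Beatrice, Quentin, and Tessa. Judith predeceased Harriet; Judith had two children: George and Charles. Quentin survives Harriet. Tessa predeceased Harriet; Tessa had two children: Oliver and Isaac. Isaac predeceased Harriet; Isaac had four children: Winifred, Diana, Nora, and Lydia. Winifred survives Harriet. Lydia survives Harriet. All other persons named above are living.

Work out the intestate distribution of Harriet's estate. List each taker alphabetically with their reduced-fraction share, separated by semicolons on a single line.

Beatrice 1/8; Charles 1/16; Diana 1/64; George 1/16; Lydia 1/64; Nora 1/64; Oliver 1/16; Quentin 1/8; Samuel 1/2; Winifred 1/64

Samuel, as surviving spouse, takes 1/2.
The remaining 1/2 passes to Harriet's descendants per stirpes.
The 1/2 is divided into 4 equal shares of 1/8 among Judith, Beatrice, Quentin, Tessa.
Judith predeceased; the 1/8 allotted to Judith's branch passes to Judith's issue by representation.
The 1/8 is divided into 2 equal shares of 1/16 among George, Charles.
George is living and takes 1/16.
Charles is living and takes 1/16.
Beatrice is living and takes 1/8.
Quentin is living and takes 1/8.
Tessa predeceased; the 1/8 allotted to Tessa's branch passes to Tessa's issue by representation.
The 1/8 is divided into 2 equal shares of 1/16 among Oliver, Isaac.
Oliver is living and takes 1/16.
Isaac predeceased; the 1/16 allotted to Isaac's branch passes to Isaac's issue by representation.
The 1/16 is divided into 4 equal shares of 1/64 among Winifred, Diana, Nora, Lydia.
Winifred is living and takes 1/64.
Diana is living and takes 1/64.
Nora is living and takes 1/64.
Lydia is living and takes 1/64.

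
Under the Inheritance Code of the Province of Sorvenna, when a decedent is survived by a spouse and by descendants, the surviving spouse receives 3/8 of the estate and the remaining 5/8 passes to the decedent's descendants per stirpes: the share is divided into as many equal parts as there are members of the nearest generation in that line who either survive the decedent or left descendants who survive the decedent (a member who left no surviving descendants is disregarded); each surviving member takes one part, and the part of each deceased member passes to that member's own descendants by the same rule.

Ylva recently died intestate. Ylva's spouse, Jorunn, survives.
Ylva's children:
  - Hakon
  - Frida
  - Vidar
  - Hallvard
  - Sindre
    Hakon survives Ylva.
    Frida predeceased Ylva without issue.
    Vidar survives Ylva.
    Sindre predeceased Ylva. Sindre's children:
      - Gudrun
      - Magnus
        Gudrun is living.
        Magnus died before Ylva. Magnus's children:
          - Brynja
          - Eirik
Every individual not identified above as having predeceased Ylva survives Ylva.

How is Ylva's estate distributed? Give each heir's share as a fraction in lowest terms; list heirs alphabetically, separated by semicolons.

Brynja 5/128; Eirik 5/128; Gudrun 5/64; Hakon 5/32; Hallvard 5/32; Jorunn 3/8; Vidar 5/32

Jorunn, as surviving spouse, takes 3/8.
The remaining 5/8 passes to Ylva's descendants per stirpes.
Frida left no surviving issue, so that branch lapses and is disregarded.
The 5/8 is divided into 4 equal shares of 5/32 among Hakon, Vidar, Hallvard, Sindre.
Hakon is living and takes 5/32.
Vidar is living and takes 5/32.
Hallvard is living and takes 5/32.
Sindre predeceased; the 5/32 allotted to Sindre's branch passes to Sindre's issue by representation.
The 5/32 is divided into 2 equal shares of 5/64 among Gudrun, Magnus.
Gudrun is living and takes 5/64.
Magnus predeceased; the 5/64 allotted to Magnus's branch passes to Magnus's issue by representation.
The 5/64 is divided into 2 equal shares of 5/128 among Brynja, Eirik.
Brynja is living and takes 5/128.
Eirik is living and takes 5/128.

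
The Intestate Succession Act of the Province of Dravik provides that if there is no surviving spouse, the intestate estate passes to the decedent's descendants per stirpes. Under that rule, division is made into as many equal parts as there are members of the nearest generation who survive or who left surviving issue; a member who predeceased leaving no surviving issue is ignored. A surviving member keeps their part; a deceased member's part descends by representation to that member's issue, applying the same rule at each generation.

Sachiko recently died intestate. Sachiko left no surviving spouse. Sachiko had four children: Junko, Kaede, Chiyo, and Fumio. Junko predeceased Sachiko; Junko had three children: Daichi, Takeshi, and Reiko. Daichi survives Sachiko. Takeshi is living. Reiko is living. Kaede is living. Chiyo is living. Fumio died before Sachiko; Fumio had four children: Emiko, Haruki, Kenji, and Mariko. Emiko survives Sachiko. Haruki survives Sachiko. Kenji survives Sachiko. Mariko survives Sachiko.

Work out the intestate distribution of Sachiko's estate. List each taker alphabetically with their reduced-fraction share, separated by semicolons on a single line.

There is no surviving spouse, so the entire estate passes to Sachiko's descendants per stirpes.
The estate is divided into 4 equal shares of 1/4 among Junko, Kaede, Chiyo, Fumio.
Junko predeceased; the 1/4 allotted to Junko's branch passes to Junko's issue by representation.
The 1/4 is divided into 3 equal shares of 1/12 among Daichi, Takeshi, Reiko.
Daichi is living and takes 1/12.
Takeshi is living and takes 1/12.
Reiko is living and takes 1/12.
Kaede is living and takes 1/4.
Chiyo is living and takes 1/4.
Fumio predeceased; the 1/4 allotted to Fumio's branch passes to Fumio's issue by representation.
The 1/4 is divided into 4 equal shares of 1/16 among Emiko, Haruki, Kenji, Mariko.
Emiko is living and takes 1/16.
Haruki is living and takes 1/16.
Kenji is living and takes 1/16.
Mariko is living and takes 1/16.

Chiyo 1/4; Daichi 1/12; Emiko 1/16; Haruki 1/16; Kaede 1/4; Kenji 1/16; Mariko 1/16; Reiko 1/12; Takeshi 1/12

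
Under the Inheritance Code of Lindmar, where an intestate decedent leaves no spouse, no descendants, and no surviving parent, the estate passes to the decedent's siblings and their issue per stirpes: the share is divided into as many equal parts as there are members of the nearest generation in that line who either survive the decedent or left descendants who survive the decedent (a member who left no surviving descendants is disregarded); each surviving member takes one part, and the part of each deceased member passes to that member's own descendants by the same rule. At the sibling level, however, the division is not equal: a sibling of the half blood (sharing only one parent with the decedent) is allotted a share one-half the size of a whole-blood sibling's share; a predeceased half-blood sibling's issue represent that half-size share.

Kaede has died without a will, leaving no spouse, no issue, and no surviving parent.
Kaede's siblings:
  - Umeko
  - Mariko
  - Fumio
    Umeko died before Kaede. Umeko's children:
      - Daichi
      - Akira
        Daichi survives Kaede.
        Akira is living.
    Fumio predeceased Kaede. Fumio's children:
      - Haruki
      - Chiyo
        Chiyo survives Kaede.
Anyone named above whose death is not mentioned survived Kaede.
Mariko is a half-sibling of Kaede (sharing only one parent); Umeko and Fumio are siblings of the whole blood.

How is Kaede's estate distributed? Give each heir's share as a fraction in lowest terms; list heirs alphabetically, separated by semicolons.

No spouse, descendants, or parent survives, so the estate passes to Kaede's siblings per stirpes.
Half-blood siblings count for one-half the weight of whole-blood siblings at the initial division.
Dividing 1 in proportion to weights (total weight 5/2): Umeko (weight 1) → 2/5; Mariko (weight 1/2) → 1/5; Fumio (weight 1) → 2/5.
Umeko predeceased; the 2/5 allotted to Umeko's branch passes to Umeko's issue by representation.
The 2/5 is divided into 2 equal shares of 1/5 among Daichi, Akira.
Daichi is living and takes 1/5.
Akira is living and takes 1/5.
Mariko is living and takes 1/5.
Fumio predeceased; the 2/5 allotted to Fumio's branch passes to Fumio's issue by representation.
The 2/5 is divided into 2 equal shares of 1/5 among Haruki, Chiyo.
Haruki is living and takes 1/5.
Chiyo is living and takes 1/5.

Akira 1/5; Chiyo 1/5; Daichi 1/5; Haruki 1/5; Mariko 1/5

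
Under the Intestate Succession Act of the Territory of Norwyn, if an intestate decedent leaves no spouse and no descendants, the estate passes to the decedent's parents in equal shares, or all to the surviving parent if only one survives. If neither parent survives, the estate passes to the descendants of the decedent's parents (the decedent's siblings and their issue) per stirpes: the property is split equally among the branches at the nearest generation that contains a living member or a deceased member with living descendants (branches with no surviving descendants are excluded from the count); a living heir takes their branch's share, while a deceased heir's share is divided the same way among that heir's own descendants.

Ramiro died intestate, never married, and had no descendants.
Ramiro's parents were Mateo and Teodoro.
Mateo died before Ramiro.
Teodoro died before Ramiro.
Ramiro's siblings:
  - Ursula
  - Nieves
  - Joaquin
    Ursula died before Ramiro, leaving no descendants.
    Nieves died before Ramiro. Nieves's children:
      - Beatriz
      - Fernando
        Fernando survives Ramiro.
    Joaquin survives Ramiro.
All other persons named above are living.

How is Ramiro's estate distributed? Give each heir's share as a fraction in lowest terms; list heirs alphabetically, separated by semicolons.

Neither parent survives and there are no descendants, so the estate passes to Ramiro's siblings and their issue per stirpes.
Ursula left no surviving issue, so that branch lapses and is disregarded.
The estate is divided into 2 equal shares of 1/2 among Nieves, Joaquin.
Nieves predeceased; the 1/2 allotted to Nieves's branch passes to Nieves's issue by representation.
The 1/2 is divided into 2 equal shares of 1/4 among Beatriz, Fernando.
Beatriz is living and takes 1/4.
Fernando is living and takes 1/4.
Joaquin is living and takes 1/2.

Beatriz 1/4; Fernando 1/4; Joaquin 1/2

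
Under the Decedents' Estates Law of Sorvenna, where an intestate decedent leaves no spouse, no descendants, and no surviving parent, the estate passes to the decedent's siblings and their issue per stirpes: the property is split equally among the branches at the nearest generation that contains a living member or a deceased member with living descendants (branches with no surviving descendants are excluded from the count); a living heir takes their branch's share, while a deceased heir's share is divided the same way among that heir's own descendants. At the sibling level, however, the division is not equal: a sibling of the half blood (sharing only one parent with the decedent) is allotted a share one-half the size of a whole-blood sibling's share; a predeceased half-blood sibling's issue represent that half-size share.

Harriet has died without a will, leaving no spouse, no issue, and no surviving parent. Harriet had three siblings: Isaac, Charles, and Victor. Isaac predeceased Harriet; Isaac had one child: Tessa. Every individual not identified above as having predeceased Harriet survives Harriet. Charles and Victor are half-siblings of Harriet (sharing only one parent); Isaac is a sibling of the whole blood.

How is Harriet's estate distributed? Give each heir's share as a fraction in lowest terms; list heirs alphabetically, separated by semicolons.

No spouse, descendants, or parent survives, so the estate passes to Harriet's siblings per stirpes.
Half-blood siblings count for one-half the weight of whole-blood siblings at the initial division.
Dividing 1 in proportion to weights (total weight 2): Isaac (weight 1) → 1/2; Charles (weight 1/2) → 1/4; Victor (weight 1/2) → 1/4.
Isaac predeceased; the 1/2 allotted to Isaac's branch passes to Isaac's issue by representation.
Tessa is the sole taker at this level and receives the full 1/2.
Charles is living and takes 1/4.
Victor is living and takes 1/4.

Charles 1/4; Tessa 1/2; Victor 1/4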